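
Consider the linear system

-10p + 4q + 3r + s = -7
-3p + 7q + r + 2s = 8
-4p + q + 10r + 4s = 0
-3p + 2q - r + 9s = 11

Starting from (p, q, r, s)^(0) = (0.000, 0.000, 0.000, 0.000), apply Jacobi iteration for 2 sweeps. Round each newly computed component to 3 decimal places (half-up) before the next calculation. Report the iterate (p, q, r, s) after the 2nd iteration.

(1.279, 1.094, -0.323, 1.202)

Iteration 1:
  p = (-7 - (4)·0.000 - (3)·0.000 - (1)·0.000) / (-10) = 0.700
  q = (8 - (-3)·0.000 - (1)·0.000 - (2)·0.000) / (7) = 1.143
  r = (0 - (-4)·0.000 - (1)·0.000 - (4)·0.000) / (10) = 0.000
  s = (11 - (-3)·0.000 - (2)·0.000 - (-1)·0.000) / (9) = 1.222
Iteration 2:
  p = (-7 - (4)·1.143 - (3)·0.000 - (1)·1.222) / (-10) = 1.279
  q = (8 - (-3)·0.700 - (1)·0.000 - (2)·1.222) / (7) = 1.094
  r = (0 - (-4)·0.700 - (1)·1.143 - (4)·1.222) / (10) = -0.323
  s = (11 - (-3)·0.700 - (2)·1.143 - (-1)·0.000) / (9) = 1.202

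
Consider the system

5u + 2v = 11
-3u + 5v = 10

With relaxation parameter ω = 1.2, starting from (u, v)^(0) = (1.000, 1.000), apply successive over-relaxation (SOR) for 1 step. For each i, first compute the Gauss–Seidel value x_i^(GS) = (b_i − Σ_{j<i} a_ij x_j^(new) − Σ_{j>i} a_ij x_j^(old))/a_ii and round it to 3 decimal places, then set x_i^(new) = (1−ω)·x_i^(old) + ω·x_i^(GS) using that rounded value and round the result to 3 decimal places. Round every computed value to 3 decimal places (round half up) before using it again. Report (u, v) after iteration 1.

(1.960, 3.611)

Iteration 1:
  u: GS value = (11 - (2)·1.000) / (5) = 1.800;  u ← (1−ω)·1.000 + ω·1.800 = 1.960
  v: GS value = (10 - (-3)·1.960) / (5) = 3.176;  v ← (1−ω)·1.000 + ω·3.176 = 3.611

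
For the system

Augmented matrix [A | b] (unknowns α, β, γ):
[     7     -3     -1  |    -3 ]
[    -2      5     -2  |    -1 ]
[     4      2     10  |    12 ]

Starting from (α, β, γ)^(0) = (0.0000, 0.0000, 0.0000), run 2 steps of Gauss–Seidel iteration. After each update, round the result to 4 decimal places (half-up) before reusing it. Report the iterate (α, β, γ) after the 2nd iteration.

Iteration 1:
  α = (-3 - (-3)·0.0000 - (-1)·0.0000) / (7) = -0.4286
  β = (-1 - (-2)·-0.4286 - (-2)·0.0000) / (5) = -0.3714
  γ = (12 - (4)·-0.4286 - (2)·-0.3714) / (10) = 1.4457
Iteration 2:
  α = (-3 - (-3)·-0.3714 - (-1)·1.4457) / (7) = -0.3812
  β = (-1 - (-2)·-0.3812 - (-2)·1.4457) / (5) = 0.2258
  γ = (12 - (4)·-0.3812 - (2)·0.2258) / (10) = 1.3073

(-0.3812, 0.2258, 1.3073)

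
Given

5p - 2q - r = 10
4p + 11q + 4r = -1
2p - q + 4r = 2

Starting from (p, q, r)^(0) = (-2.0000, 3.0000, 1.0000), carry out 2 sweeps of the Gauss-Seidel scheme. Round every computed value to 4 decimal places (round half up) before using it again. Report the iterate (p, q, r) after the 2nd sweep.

(0.9991, 0.1359, 0.0344)

Iteration 1:
  p = (10 - (-2)·3.0000 - (-1)·1.0000) / (5) = 3.4000
  q = (-1 - (4)·3.4000 - (4)·1.0000) / (11) = -1.6909
  r = (2 - (2)·3.4000 - (-1)·-1.6909) / (4) = -1.6227
Iteration 2:
  p = (10 - (-2)·-1.6909 - (-1)·-1.6227) / (5) = 0.9991
  q = (-1 - (4)·0.9991 - (4)·-1.6227) / (11) = 0.1359
  r = (2 - (2)·0.9991 - (-1)·0.1359) / (4) = 0.0344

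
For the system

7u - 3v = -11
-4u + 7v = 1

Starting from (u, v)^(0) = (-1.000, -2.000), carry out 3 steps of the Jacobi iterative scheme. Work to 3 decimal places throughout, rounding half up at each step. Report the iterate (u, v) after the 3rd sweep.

Iteration 1:
  u = (-11 - (-3)·-2.000) / (7) = -2.429
  v = (1 - (-4)·-1.000) / (7) = -0.429
Iteration 2:
  u = (-11 - (-3)·-0.429) / (7) = -1.755
  v = (1 - (-4)·-2.429) / (7) = -1.245
Iteration 3:
  u = (-11 - (-3)·-1.245) / (7) = -2.105
  v = (1 - (-4)·-1.755) / (7) = -0.860

(-2.105, -0.860)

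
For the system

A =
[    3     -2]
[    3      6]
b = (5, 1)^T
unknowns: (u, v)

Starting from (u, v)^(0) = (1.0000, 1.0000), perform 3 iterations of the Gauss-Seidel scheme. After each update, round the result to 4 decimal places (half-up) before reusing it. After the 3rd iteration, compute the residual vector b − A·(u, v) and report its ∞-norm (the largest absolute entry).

0.4447

Iteration 1:
  u = (5 - (-2)·1.0000) / (3) = 2.3333
  v = (1 - (3)·2.3333) / (6) = -1.0000
Iteration 2:
  u = (5 - (-2)·-1.0000) / (3) = 1.0000
  v = (1 - (3)·1.0000) / (6) = -0.3333
Iteration 3:
  u = (5 - (-2)·-0.3333) / (3) = 1.4445
  v = (1 - (3)·1.4445) / (6) = -0.5556
Residual b − A·x = (-0.4447, 0.0001); ∞-norm = 0.4447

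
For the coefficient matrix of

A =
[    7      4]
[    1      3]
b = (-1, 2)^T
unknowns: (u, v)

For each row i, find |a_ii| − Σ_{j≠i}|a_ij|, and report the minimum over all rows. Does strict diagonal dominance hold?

row 1: |7| − (4) = 3
row 2: |3| − (1) = 2
minimum over rows = 2 → strictly diagonally dominant (convergence guaranteed)

2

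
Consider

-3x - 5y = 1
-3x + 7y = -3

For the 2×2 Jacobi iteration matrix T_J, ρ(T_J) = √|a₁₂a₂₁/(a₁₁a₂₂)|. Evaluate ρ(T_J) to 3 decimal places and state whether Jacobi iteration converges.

0.845

a₁₂a₂₁/(a₁₁a₂₂) = (-5)·(-3) / ((-3)·(7)) = -0.714286
ρ = √|-0.714286| = √0.714286 = 0.845
ρ < 1, so Jacobi converges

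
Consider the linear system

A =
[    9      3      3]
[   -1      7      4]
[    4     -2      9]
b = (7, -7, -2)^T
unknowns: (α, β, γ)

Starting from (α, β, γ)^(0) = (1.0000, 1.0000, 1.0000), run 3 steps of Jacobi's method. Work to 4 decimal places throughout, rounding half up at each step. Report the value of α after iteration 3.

Iteration 1:
  α = (7 - (3)·1.0000 - (3)·1.0000) / (9) = 0.1111
  β = (-7 - (-1)·1.0000 - (4)·1.0000) / (7) = -1.4286
  γ = (-2 - (4)·1.0000 - (-2)·1.0000) / (9) = -0.4444
Iteration 2:
  α = (7 - (3)·-1.4286 - (3)·-0.4444) / (9) = 1.4021
  β = (-7 - (-1)·0.1111 - (4)·-0.4444) / (7) = -0.7302
  γ = (-2 - (4)·0.1111 - (-2)·-1.4286) / (9) = -0.5891
Iteration 3:
  α = (7 - (3)·-0.7302 - (3)·-0.5891) / (9) = 1.2175
  β = (-7 - (-1)·1.4021 - (4)·-0.5891) / (7) = -0.4631
  γ = (-2 - (4)·1.4021 - (-2)·-0.7302) / (9) = -1.0076

1.2175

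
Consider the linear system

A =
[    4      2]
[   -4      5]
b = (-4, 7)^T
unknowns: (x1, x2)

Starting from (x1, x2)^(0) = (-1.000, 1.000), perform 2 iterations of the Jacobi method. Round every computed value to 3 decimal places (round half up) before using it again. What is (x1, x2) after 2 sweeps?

Iteration 1:
  x1 = (-4 - (2)·1.000) / (4) = -1.500
  x2 = (7 - (-4)·-1.000) / (5) = 0.600
Iteration 2:
  x1 = (-4 - (2)·0.600) / (4) = -1.300
  x2 = (7 - (-4)·-1.500) / (5) = 0.200

(-1.300, 0.200)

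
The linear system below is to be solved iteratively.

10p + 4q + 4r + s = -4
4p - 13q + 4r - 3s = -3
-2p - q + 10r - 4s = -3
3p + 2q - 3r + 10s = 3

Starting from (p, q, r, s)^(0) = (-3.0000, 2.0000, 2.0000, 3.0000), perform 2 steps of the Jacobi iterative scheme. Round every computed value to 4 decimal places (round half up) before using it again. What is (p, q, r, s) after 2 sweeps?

Iteration 1:
  p = (-4 - (4)·2.0000 - (4)·2.0000 - (1)·3.0000) / (10) = -2.3000
  q = (-3 - (4)·-3.0000 - (4)·2.0000 - (-3)·3.0000) / (-13) = -0.7692
  r = (-3 - (-2)·-3.0000 - (-1)·2.0000 - (-4)·3.0000) / (10) = 0.5000
  s = (3 - (3)·-3.0000 - (2)·2.0000 - (-3)·2.0000) / (10) = 1.4000
Iteration 2:
  p = (-4 - (4)·-0.7692 - (4)·0.5000 - (1)·1.4000) / (10) = -0.4323
  q = (-3 - (4)·-2.3000 - (4)·0.5000 - (-3)·1.4000) / (-13) = -0.6462
  r = (-3 - (-2)·-2.3000 - (-1)·-0.7692 - (-4)·1.4000) / (10) = -0.2769
  s = (3 - (3)·-2.3000 - (2)·-0.7692 - (-3)·0.5000) / (10) = 1.2938

(-0.4323, -0.6462, -0.2769, 1.2938)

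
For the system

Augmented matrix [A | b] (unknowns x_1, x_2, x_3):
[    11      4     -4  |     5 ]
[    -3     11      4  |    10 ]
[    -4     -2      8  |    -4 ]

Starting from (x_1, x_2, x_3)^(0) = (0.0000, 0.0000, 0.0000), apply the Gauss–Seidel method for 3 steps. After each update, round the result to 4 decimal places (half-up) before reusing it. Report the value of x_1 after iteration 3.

Iteration 1:
  x_1 = (5 - (4)·0.0000 - (-4)·0.0000) / (11) = 0.4545
  x_2 = (10 - (-3)·0.4545 - (4)·0.0000) / (11) = 1.0330
  x_3 = (-4 - (-4)·0.4545 - (-2)·1.0330) / (8) = -0.0145
Iteration 2:
  x_1 = (5 - (4)·1.0330 - (-4)·-0.0145) / (11) = 0.0736
  x_2 = (10 - (-3)·0.0736 - (4)·-0.0145) / (11) = 0.9344
  x_3 = (-4 - (-4)·0.0736 - (-2)·0.9344) / (8) = -0.2296
Iteration 3:
  x_1 = (5 - (4)·0.9344 - (-4)·-0.2296) / (11) = 0.0313
  x_2 = (10 - (-3)·0.0313 - (4)·-0.2296) / (11) = 1.0011
  x_3 = (-4 - (-4)·0.0313 - (-2)·1.0011) / (8) = -0.2341

0.0313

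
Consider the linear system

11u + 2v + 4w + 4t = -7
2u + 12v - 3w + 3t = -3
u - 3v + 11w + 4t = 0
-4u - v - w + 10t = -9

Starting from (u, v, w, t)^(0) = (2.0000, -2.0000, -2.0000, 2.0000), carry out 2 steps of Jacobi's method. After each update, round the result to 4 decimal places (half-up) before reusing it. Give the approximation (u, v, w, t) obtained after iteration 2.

Iteration 1:
  u = (-7 - (2)·-2.0000 - (4)·-2.0000 - (4)·2.0000) / (11) = -0.2727
  v = (-3 - (2)·2.0000 - (-3)·-2.0000 - (3)·2.0000) / (12) = -1.5833
  w = (0 - (1)·2.0000 - (-3)·-2.0000 - (4)·2.0000) / (11) = -1.4545
  t = (-9 - (-4)·2.0000 - (-1)·-2.0000 - (-1)·-2.0000) / (10) = -0.5000
Iteration 2:
  u = (-7 - (2)·-1.5833 - (4)·-1.4545 - (4)·-0.5000) / (11) = 0.3622
  v = (-3 - (2)·-0.2727 - (-3)·-1.4545 - (3)·-0.5000) / (12) = -0.4432
  w = (0 - (1)·-0.2727 - (-3)·-1.5833 - (4)·-0.5000) / (11) = -0.2252
  t = (-9 - (-4)·-0.2727 - (-1)·-1.5833 - (-1)·-1.4545) / (10) = -1.3129

(0.3622, -0.4432, -0.2252, -1.3129)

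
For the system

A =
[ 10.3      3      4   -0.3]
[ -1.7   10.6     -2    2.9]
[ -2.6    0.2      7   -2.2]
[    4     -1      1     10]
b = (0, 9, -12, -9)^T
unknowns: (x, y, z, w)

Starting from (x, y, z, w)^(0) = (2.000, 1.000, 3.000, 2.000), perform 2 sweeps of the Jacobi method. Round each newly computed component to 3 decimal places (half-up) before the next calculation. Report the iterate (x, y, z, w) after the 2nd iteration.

Iteration 1:
  x = (0 - (3)·1.000 - (4)·3.000 - (-0.3)·2.000) / (10.3) = -1.398
  y = (9 - (-1.7)·2.000 - (-2)·3.000 - (2.9)·2.000) / (10.6) = 1.189
  z = (-12 - (-2.6)·2.000 - (0.2)·1.000 - (-2.2)·2.000) / (7) = -0.371
  w = (-9 - (4)·2.000 - (-1)·1.000 - (1)·3.000) / (10) = -1.900
Iteration 2:
  x = (0 - (3)·1.189 - (4)·-0.371 - (-0.3)·-1.900) / (10.3) = -0.258
  y = (9 - (-1.7)·-1.398 - (-2)·-0.371 - (2.9)·-1.900) / (10.6) = 1.075
  z = (-12 - (-2.6)·-1.398 - (0.2)·1.189 - (-2.2)·-1.900) / (7) = -2.865
  w = (-9 - (4)·-1.398 - (-1)·1.189 - (1)·-0.371) / (10) = -0.185

(-0.258, 1.075, -2.865, -0.185)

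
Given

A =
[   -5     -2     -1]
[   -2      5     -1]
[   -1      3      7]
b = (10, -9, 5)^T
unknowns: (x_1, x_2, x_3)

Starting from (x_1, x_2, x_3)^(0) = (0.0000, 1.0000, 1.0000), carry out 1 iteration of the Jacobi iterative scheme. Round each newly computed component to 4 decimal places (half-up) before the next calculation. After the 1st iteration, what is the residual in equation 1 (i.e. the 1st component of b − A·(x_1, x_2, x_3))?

-5.9143

Iteration 1:
  x_1 = (10 - (-2)·1.0000 - (-1)·1.0000) / (-5) = -2.6000
  x_2 = (-9 - (-2)·0.0000 - (-1)·1.0000) / (5) = -1.6000
  x_3 = (5 - (-1)·0.0000 - (3)·1.0000) / (7) = 0.2857
Residual b − A·x = (-5.9143, -5.9143, 5.2001)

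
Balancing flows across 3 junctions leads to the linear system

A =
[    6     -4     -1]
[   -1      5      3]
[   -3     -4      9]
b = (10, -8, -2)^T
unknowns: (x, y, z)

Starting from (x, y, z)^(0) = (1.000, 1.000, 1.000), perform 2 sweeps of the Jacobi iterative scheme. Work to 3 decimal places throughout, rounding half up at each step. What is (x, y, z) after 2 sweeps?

Iteration 1:
  x = (10 - (-4)·1.000 - (-1)·1.000) / (6) = 2.500
  y = (-8 - (-1)·1.000 - (3)·1.000) / (5) = -2.000
  z = (-2 - (-3)·1.000 - (-4)·1.000) / (9) = 0.556
Iteration 2:
  x = (10 - (-4)·-2.000 - (-1)·0.556) / (6) = 0.426
  y = (-8 - (-1)·2.500 - (3)·0.556) / (5) = -1.434
  z = (-2 - (-3)·2.500 - (-4)·-2.000) / (9) = -0.278

(0.426, -1.434, -0.278)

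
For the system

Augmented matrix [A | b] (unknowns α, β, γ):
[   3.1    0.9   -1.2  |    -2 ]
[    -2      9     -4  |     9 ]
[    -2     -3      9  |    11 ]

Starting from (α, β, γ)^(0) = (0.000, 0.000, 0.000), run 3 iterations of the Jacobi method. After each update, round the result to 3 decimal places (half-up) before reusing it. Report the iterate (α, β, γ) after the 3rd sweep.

(-0.505, 1.525, 1.586)

Iteration 1:
  α = (-2 - (0.9)·0.000 - (-1.2)·0.000) / (3.1) = -0.645
  β = (9 - (-2)·0.000 - (-4)·0.000) / (9) = 1.000
  γ = (11 - (-2)·0.000 - (-3)·0.000) / (9) = 1.222
Iteration 2:
  α = (-2 - (0.9)·1.000 - (-1.2)·1.222) / (3.1) = -0.462
  β = (9 - (-2)·-0.645 - (-4)·1.222) / (9) = 1.400
  γ = (11 - (-2)·-0.645 - (-3)·1.000) / (9) = 1.412
Iteration 3:
  α = (-2 - (0.9)·1.400 - (-1.2)·1.412) / (3.1) = -0.505
  β = (9 - (-2)·-0.462 - (-4)·1.412) / (9) = 1.525
  γ = (11 - (-2)·-0.462 - (-3)·1.400) / (9) = 1.586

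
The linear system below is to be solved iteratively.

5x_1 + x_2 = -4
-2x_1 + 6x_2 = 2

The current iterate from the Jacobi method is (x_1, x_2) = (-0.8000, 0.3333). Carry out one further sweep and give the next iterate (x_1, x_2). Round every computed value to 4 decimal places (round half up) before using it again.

One sweep:
  x_1 = (-4 - (1)·0.3333) / (5) = -0.8667
  x_2 = (2 - (-2)·-0.8000) / (6) = 0.0667

(-0.8667, 0.0667)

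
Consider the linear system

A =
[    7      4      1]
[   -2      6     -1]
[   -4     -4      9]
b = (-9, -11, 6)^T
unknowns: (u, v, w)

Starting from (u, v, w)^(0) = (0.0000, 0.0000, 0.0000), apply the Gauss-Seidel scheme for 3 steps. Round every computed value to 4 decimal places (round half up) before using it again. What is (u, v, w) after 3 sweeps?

(-0.1583, -1.9085, -0.2519)

Iteration 1:
  u = (-9 - (4)·0.0000 - (1)·0.0000) / (7) = -1.2857
  v = (-11 - (-2)·-1.2857 - (-1)·0.0000) / (6) = -2.2619
  w = (6 - (-4)·-1.2857 - (-4)·-2.2619) / (9) = -0.9100
Iteration 2:
  u = (-9 - (4)·-2.2619 - (1)·-0.9100) / (7) = 0.1368
  v = (-11 - (-2)·0.1368 - (-1)·-0.9100) / (6) = -1.9394
  w = (6 - (-4)·0.1368 - (-4)·-1.9394) / (9) = -0.1345
Iteration 3:
  u = (-9 - (4)·-1.9394 - (1)·-0.1345) / (7) = -0.1583
  v = (-11 - (-2)·-0.1583 - (-1)·-0.1345) / (6) = -1.9085
  w = (6 - (-4)·-0.1583 - (-4)·-1.9085) / (9) = -0.2519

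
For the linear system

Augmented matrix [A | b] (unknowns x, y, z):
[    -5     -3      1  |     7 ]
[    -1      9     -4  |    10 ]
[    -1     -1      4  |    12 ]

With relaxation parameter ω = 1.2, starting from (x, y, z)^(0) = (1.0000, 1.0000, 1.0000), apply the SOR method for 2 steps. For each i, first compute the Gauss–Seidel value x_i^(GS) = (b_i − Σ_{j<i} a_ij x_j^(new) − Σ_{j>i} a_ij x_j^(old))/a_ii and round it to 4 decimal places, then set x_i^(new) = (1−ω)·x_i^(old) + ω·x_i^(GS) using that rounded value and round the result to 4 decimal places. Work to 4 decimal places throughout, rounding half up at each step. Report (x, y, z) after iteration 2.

(-1.4380, 2.5232, 3.3060)

Iteration 1:
  x: GS value = (7 - (-3)·1.0000 - (1)·1.0000) / (-5) = -1.8000;  x ← (1−ω)·1.0000 + ω·-1.8000 = -2.3600
  y: GS value = (10 - (-1)·-2.3600 - (-4)·1.0000) / (9) = 1.2933;  y ← (1−ω)·1.0000 + ω·1.2933 = 1.3520
  z: GS value = (12 - (-1)·-2.3600 - (-1)·1.3520) / (4) = 2.7480;  z ← (1−ω)·1.0000 + ω·2.7480 = 3.0976
Iteration 2:
  x: GS value = (7 - (-3)·1.3520 - (1)·3.0976) / (-5) = -1.5917;  x ← (1−ω)·-2.3600 + ω·-1.5917 = -1.4380
  y: GS value = (10 - (-1)·-1.4380 - (-4)·3.0976) / (9) = 2.3280;  y ← (1−ω)·1.3520 + ω·2.3280 = 2.5232
  z: GS value = (12 - (-1)·-1.4380 - (-1)·2.5232) / (4) = 3.2713;  z ← (1−ω)·3.0976 + ω·3.2713 = 3.3060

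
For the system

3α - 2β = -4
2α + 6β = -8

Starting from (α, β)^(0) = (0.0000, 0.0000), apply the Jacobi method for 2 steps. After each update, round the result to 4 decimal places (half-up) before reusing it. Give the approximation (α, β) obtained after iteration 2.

(-2.2222, -0.8889)

Iteration 1:
  α = (-4 - (-2)·0.0000) / (3) = -1.3333
  β = (-8 - (2)·0.0000) / (6) = -1.3333
Iteration 2:
  α = (-4 - (-2)·-1.3333) / (3) = -2.2222
  β = (-8 - (2)·-1.3333) / (6) = -0.8889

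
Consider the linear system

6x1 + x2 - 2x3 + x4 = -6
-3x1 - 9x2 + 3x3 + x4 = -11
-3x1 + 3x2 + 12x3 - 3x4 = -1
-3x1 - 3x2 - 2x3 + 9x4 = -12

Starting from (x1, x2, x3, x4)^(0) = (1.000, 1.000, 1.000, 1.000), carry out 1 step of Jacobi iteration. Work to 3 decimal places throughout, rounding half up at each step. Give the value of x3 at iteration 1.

0.167

Iteration 1:
  x1 = (-6 - (1)·1.000 - (-2)·1.000 - (1)·1.000) / (6) = -1.000
  x2 = (-11 - (-3)·1.000 - (3)·1.000 - (1)·1.000) / (-9) = 1.333
  x3 = (-1 - (-3)·1.000 - (3)·1.000 - (-3)·1.000) / (12) = 0.167
  x4 = (-12 - (-3)·1.000 - (-3)·1.000 - (-2)·1.000) / (9) = -0.444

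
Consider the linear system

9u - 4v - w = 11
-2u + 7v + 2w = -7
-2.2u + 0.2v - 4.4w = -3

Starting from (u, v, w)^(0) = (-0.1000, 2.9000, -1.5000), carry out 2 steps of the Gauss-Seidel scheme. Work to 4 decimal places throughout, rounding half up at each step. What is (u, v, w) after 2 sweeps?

(1.2120, -0.5149, 0.0524)

Iteration 1:
  u = (11 - (-4)·2.9000 - (-1)·-1.5000) / (9) = 2.3444
  v = (-7 - (-2)·2.3444 - (2)·-1.5000) / (7) = 0.0984
  w = (-3 - (-2.2)·2.3444 - (0.2)·0.0984) / (-4.4) = -0.4859
Iteration 2:
  u = (11 - (-4)·0.0984 - (-1)·-0.4859) / (9) = 1.2120
  v = (-7 - (-2)·1.2120 - (2)·-0.4859) / (7) = -0.5149
  w = (-3 - (-2.2)·1.2120 - (0.2)·-0.5149) / (-4.4) = 0.0524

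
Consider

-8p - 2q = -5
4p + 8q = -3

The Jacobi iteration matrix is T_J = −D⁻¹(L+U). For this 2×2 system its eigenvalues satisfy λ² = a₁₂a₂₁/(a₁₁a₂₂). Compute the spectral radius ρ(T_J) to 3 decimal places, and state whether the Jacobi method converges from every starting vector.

a₁₂a₂₁/(a₁₁a₂₂) = (-2)·(4) / ((-8)·(8)) = 0.125000
ρ = √|0.125000| = √0.125000 = 0.354
ρ < 1, so Jacobi converges

0.354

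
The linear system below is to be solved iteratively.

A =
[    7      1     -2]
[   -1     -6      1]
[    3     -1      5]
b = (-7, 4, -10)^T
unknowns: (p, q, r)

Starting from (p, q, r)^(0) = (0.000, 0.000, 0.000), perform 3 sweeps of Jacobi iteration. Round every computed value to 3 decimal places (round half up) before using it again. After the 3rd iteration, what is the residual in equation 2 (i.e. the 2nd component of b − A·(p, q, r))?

Iteration 1:
  p = (-7 - (1)·0.000 - (-2)·0.000) / (7) = -1.000
  q = (4 - (-1)·0.000 - (1)·0.000) / (-6) = -0.667
  r = (-10 - (3)·0.000 - (-1)·0.000) / (5) = -2.000
Iteration 2:
  p = (-7 - (1)·-0.667 - (-2)·-2.000) / (7) = -1.476
  q = (4 - (-1)·-1.000 - (1)·-2.000) / (-6) = -0.833
  r = (-10 - (3)·-1.000 - (-1)·-0.667) / (5) = -1.533
Iteration 3:
  p = (-7 - (1)·-0.833 - (-2)·-1.533) / (7) = -1.319
  q = (4 - (-1)·-1.476 - (1)·-1.533) / (-6) = -0.676
  r = (-10 - (3)·-1.476 - (-1)·-0.833) / (5) = -1.281
Residual b − A·x = (0.347, -0.094, -0.314)

-0.094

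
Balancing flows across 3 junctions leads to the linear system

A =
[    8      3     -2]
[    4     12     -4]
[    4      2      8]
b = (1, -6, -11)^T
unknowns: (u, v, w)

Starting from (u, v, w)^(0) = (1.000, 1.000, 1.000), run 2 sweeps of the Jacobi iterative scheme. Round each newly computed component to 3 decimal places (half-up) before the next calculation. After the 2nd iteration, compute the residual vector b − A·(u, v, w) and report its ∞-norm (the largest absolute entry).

Iteration 1:
  u = (1 - (3)·1.000 - (-2)·1.000) / (8) = 0.000
  v = (-6 - (4)·1.000 - (-4)·1.000) / (12) = -0.500
  w = (-11 - (4)·1.000 - (2)·1.000) / (8) = -2.125
Iteration 2:
  u = (1 - (3)·-0.500 - (-2)·-2.125) / (8) = -0.219
  v = (-6 - (4)·0.000 - (-4)·-2.125) / (12) = -1.208
  w = (-11 - (4)·0.000 - (2)·-0.500) / (8) = -1.250
Residual b − A·x = (3.876, 4.372, 2.292); ∞-norm = 4.372

4.372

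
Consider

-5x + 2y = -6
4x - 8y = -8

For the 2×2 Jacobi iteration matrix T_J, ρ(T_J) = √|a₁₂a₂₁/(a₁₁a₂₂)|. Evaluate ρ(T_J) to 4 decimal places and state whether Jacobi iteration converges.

0.4472

a₁₂a₂₁/(a₁₁a₂₂) = (2)·(4) / ((-5)·(-8)) = 0.200000
ρ = √|0.200000| = √0.200000 = 0.4472
ρ < 1, so Jacobi converges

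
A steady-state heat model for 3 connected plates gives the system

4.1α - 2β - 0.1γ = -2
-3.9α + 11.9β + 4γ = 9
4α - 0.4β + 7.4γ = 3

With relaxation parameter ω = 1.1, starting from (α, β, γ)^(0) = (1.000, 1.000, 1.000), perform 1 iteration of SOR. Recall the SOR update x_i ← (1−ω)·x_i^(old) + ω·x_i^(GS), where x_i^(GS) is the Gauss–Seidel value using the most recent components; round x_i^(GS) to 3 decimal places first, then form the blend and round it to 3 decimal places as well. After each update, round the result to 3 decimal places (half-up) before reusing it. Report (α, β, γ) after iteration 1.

(-0.074, 0.336, 0.410)

Iteration 1:
  α: GS value = (-2 - (-2)·1.000 - (-0.1)·1.000) / (4.1) = 0.024;  α ← (1−ω)·1.000 + ω·0.024 = -0.074
  β: GS value = (9 - (-3.9)·-0.074 - (4)·1.000) / (11.9) = 0.396;  β ← (1−ω)·1.000 + ω·0.396 = 0.336
  γ: GS value = (3 - (4)·-0.074 - (-0.4)·0.336) / (7.4) = 0.464;  γ ← (1−ω)·1.000 + ω·0.464 = 0.410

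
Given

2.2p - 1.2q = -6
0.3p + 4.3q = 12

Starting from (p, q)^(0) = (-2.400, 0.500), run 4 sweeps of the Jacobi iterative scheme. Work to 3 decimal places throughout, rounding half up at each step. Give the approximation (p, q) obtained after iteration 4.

Iteration 1:
  p = (-6 - (-1.2)·0.500) / (2.2) = -2.455
  q = (12 - (0.3)·-2.400) / (4.3) = 2.958
Iteration 2:
  p = (-6 - (-1.2)·2.958) / (2.2) = -1.114
  q = (12 - (0.3)·-2.455) / (4.3) = 2.962
Iteration 3:
  p = (-6 - (-1.2)·2.962) / (2.2) = -1.112
  q = (12 - (0.3)·-1.114) / (4.3) = 2.868
Iteration 4:
  p = (-6 - (-1.2)·2.868) / (2.2) = -1.163
  q = (12 - (0.3)·-1.112) / (4.3) = 2.868

(-1.163, 2.868)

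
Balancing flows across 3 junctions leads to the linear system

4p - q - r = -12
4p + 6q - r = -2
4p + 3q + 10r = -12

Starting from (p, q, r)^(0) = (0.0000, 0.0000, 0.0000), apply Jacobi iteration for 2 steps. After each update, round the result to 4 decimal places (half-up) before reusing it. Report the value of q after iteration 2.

Iteration 1:
  p = (-12 - (-1)·0.0000 - (-1)·0.0000) / (4) = -3.0000
  q = (-2 - (4)·0.0000 - (-1)·0.0000) / (6) = -0.3333
  r = (-12 - (4)·0.0000 - (3)·0.0000) / (10) = -1.2000
Iteration 2:
  p = (-12 - (-1)·-0.3333 - (-1)·-1.2000) / (4) = -3.3833
  q = (-2 - (4)·-3.0000 - (-1)·-1.2000) / (6) = 1.4667
  r = (-12 - (4)·-3.0000 - (3)·-0.3333) / (10) = 0.1000

1.4667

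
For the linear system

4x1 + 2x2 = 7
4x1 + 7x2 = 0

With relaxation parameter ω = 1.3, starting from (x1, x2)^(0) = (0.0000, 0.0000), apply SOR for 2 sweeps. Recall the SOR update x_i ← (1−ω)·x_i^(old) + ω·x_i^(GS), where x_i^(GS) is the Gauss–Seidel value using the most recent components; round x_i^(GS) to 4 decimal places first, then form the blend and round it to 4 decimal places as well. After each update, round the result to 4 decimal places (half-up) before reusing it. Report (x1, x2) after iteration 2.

Iteration 1:
  x1: GS value = (7 - (2)·0.0000) / (4) = 1.7500;  x1 ← (1−ω)·0.0000 + ω·1.7500 = 2.2750
  x2: GS value = (0 - (4)·2.2750) / (7) = -1.3000;  x2 ← (1−ω)·0.0000 + ω·-1.3000 = -1.6900
Iteration 2:
  x1: GS value = (7 - (2)·-1.6900) / (4) = 2.5950;  x1 ← (1−ω)·2.2750 + ω·2.5950 = 2.6910
  x2: GS value = (0 - (4)·2.6910) / (7) = -1.5377;  x2 ← (1−ω)·-1.6900 + ω·-1.5377 = -1.4920

(2.6910, -1.4920)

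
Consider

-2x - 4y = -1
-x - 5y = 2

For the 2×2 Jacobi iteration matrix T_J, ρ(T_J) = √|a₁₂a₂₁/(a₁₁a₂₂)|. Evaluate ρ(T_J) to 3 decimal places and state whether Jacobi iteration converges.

a₁₂a₂₁/(a₁₁a₂₂) = (-4)·(-1) / ((-2)·(-5)) = 0.400000
ρ = √|0.400000| = √0.400000 = 0.632
ρ < 1, so Jacobi converges

0.632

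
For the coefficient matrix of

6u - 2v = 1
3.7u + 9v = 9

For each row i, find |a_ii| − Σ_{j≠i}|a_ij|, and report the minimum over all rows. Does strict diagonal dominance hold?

4

row 1: |6| − (2) = 4
row 2: |9| − (3.7) = 5.3
minimum over rows = 4 → strictly diagonally dominant (convergence guaranteed)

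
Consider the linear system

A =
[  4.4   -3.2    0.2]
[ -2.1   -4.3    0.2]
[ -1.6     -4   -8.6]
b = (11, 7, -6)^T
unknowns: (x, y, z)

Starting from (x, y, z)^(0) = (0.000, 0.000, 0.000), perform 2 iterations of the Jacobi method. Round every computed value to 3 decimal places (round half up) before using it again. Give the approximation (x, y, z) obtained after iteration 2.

(1.284, -2.816, 0.990)

Iteration 1:
  x = (11 - (-3.2)·0.000 - (0.2)·0.000) / (4.4) = 2.500
  y = (7 - (-2.1)·0.000 - (0.2)·0.000) / (-4.3) = -1.628
  z = (-6 - (-1.6)·0.000 - (-4)·0.000) / (-8.6) = 0.698
Iteration 2:
  x = (11 - (-3.2)·-1.628 - (0.2)·0.698) / (4.4) = 1.284
  y = (7 - (-2.1)·2.500 - (0.2)·0.698) / (-4.3) = -2.816
  z = (-6 - (-1.6)·2.500 - (-4)·-1.628) / (-8.6) = 0.990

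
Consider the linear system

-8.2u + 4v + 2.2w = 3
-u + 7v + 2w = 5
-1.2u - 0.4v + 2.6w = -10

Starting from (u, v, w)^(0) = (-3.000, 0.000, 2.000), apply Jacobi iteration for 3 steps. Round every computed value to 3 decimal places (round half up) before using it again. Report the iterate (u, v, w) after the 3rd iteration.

Iteration 1:
  u = (3 - (4)·0.000 - (2.2)·2.000) / (-8.2) = 0.171
  v = (5 - (-1)·-3.000 - (2)·2.000) / (7) = -0.286
  w = (-10 - (-1.2)·-3.000 - (-0.4)·0.000) / (2.6) = -5.231
Iteration 2:
  u = (3 - (4)·-0.286 - (2.2)·-5.231) / (-8.2) = -1.909
  v = (5 - (-1)·0.171 - (2)·-5.231) / (7) = 2.233
  w = (-10 - (-1.2)·0.171 - (-0.4)·-0.286) / (2.6) = -3.811
Iteration 3:
  u = (3 - (4)·2.233 - (2.2)·-3.811) / (-8.2) = -0.299
  v = (5 - (-1)·-1.909 - (2)·-3.811) / (7) = 1.530
  w = (-10 - (-1.2)·-1.909 - (-0.4)·2.233) / (2.6) = -4.384

(-0.299, 1.530, -4.384)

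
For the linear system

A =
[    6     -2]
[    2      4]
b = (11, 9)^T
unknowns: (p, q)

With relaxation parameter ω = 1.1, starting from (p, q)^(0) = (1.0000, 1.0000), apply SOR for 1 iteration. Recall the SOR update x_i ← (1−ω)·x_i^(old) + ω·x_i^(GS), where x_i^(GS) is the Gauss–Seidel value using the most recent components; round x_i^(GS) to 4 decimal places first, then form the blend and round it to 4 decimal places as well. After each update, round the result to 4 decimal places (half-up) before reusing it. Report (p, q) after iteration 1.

Iteration 1:
  p: GS value = (11 - (-2)·1.0000) / (6) = 2.1667;  p ← (1−ω)·1.0000 + ω·2.1667 = 2.2834
  q: GS value = (9 - (2)·2.2834) / (4) = 1.1083;  q ← (1−ω)·1.0000 + ω·1.1083 = 1.1191

(2.2834, 1.1191)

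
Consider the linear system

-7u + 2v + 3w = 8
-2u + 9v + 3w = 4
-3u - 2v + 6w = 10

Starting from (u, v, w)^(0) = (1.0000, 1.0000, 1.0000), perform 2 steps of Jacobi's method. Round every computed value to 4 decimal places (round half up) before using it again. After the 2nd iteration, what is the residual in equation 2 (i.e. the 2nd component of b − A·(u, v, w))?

3.7140

Iteration 1:
  u = (8 - (2)·1.0000 - (3)·1.0000) / (-7) = -0.4286
  v = (4 - (-2)·1.0000 - (3)·1.0000) / (9) = 0.3333
  w = (10 - (-3)·1.0000 - (-2)·1.0000) / (6) = 2.5000
Iteration 2:
  u = (8 - (2)·0.3333 - (3)·2.5000) / (-7) = 0.0238
  v = (4 - (-2)·-0.4286 - (3)·2.5000) / (9) = -0.4841
  w = (10 - (-3)·-0.4286 - (-2)·0.3333) / (6) = 1.5635
Residual b − A·x = (4.4443, 3.7140, -0.2778)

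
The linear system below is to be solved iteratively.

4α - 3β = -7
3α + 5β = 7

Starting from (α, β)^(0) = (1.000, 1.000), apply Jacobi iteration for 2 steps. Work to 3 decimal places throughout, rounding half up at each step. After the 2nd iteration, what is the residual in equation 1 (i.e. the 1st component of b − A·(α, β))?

Iteration 1:
  α = (-7 - (-3)·1.000) / (4) = -1.000
  β = (7 - (3)·1.000) / (5) = 0.800
Iteration 2:
  α = (-7 - (-3)·0.800) / (4) = -1.150
  β = (7 - (3)·-1.000) / (5) = 2.000
Residual b − A·x = (3.600, 0.450)

3.600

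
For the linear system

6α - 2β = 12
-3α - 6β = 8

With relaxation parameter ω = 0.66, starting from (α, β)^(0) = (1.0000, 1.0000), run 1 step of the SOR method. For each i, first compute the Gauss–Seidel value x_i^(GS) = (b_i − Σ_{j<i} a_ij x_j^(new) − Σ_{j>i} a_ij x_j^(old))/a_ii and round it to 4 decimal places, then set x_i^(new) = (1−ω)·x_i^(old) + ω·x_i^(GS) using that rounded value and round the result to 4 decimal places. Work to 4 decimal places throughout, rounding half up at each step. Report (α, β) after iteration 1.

(1.8800, -1.1604)

Iteration 1:
  α: GS value = (12 - (-2)·1.0000) / (6) = 2.3333;  α ← (1−ω)·1.0000 + ω·2.3333 = 1.8800
  β: GS value = (8 - (-3)·1.8800) / (-6) = -2.2733;  β ← (1−ω)·1.0000 + ω·-2.2733 = -1.1604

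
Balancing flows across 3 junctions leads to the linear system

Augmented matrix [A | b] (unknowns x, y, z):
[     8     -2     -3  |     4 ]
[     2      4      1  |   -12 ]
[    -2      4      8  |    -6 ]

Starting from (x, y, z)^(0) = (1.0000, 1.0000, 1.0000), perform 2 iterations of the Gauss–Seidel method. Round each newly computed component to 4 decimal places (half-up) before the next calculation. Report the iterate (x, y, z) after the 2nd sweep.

(0.0859, -3.4023, 0.9726)

Iteration 1:
  x = (4 - (-2)·1.0000 - (-3)·1.0000) / (8) = 1.1250
  y = (-12 - (2)·1.1250 - (1)·1.0000) / (4) = -3.8125
  z = (-6 - (-2)·1.1250 - (4)·-3.8125) / (8) = 1.4375
Iteration 2:
  x = (4 - (-2)·-3.8125 - (-3)·1.4375) / (8) = 0.0859
  y = (-12 - (2)·0.0859 - (1)·1.4375) / (4) = -3.4023
  z = (-6 - (-2)·0.0859 - (4)·-3.4023) / (8) = 0.9726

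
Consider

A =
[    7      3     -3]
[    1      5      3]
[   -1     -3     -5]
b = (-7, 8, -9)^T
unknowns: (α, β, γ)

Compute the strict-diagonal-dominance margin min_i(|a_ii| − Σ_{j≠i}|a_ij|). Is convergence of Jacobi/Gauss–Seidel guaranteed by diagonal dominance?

1

row 1: |7| − (3+3) = 1
row 2: |5| − (1+3) = 1
row 3: |-5| − (1+3) = 1
minimum over rows = 1 → strictly diagonally dominant (convergence guaranteed)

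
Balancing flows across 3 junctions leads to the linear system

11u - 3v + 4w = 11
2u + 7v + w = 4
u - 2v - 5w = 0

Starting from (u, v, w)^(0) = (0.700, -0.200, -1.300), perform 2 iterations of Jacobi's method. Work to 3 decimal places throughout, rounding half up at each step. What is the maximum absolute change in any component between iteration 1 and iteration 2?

0.422

Iteration 1:
  u = (11 - (-3)·-0.200 - (4)·-1.300) / (11) = 1.418
  v = (4 - (2)·0.700 - (1)·-1.300) / (7) = 0.557
  w = (0 - (1)·0.700 - (-2)·-0.200) / (-5) = 0.220
Iteration 2:
  u = (11 - (-3)·0.557 - (4)·0.220) / (11) = 1.072
  v = (4 - (2)·1.418 - (1)·0.220) / (7) = 0.135
  w = (0 - (1)·1.418 - (-2)·0.557) / (-5) = 0.061
Change: (-0.346, -0.422, -0.159) → max |·| = 0.422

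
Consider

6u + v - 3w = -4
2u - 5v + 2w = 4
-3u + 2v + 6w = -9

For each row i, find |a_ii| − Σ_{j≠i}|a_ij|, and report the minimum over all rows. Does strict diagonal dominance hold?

1

row 1: |6| − (1+3) = 2
row 2: |-5| − (2+2) = 1
row 3: |6| − (3+2) = 1
minimum over rows = 1 → strictly diagonally dominant (convergence guaranteed)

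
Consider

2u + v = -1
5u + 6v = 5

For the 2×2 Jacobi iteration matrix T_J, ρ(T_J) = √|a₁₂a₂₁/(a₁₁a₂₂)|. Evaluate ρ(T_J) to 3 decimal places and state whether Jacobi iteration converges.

a₁₂a₂₁/(a₁₁a₂₂) = (1)·(5) / ((2)·(6)) = 0.416667
ρ = √|0.416667| = √0.416667 = 0.645
ρ < 1, so Jacobi converges

0.645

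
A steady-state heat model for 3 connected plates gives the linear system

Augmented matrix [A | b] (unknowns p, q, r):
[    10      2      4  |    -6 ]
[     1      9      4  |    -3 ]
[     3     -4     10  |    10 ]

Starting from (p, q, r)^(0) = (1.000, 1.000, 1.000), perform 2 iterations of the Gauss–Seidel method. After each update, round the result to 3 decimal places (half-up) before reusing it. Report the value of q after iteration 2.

Iteration 1:
  p = (-6 - (2)·1.000 - (4)·1.000) / (10) = -1.200
  q = (-3 - (1)·-1.200 - (4)·1.000) / (9) = -0.644
  r = (10 - (3)·-1.200 - (-4)·-0.644) / (10) = 1.102
Iteration 2:
  p = (-6 - (2)·-0.644 - (4)·1.102) / (10) = -0.912
  q = (-3 - (1)·-0.912 - (4)·1.102) / (9) = -0.722
  r = (10 - (3)·-0.912 - (-4)·-0.722) / (10) = 0.985

-0.722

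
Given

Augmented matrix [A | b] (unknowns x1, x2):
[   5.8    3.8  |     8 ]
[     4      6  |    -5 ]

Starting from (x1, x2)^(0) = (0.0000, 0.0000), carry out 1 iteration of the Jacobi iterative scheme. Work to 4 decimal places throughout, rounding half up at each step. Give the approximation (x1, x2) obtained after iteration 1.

(1.3793, -0.8333)

Iteration 1:
  x1 = (8 - (3.8)·0.0000) / (5.8) = 1.3793
  x2 = (-5 - (4)·0.0000) / (6) = -0.8333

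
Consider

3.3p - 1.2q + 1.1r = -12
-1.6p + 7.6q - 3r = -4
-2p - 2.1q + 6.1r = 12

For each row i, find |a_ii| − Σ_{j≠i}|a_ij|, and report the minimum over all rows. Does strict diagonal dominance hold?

1

row 1: |3.3| − (1.2+1.1) = 1
row 2: |7.6| − (1.6+3) = 3
row 3: |6.1| − (2+2.1) = 2
minimum over rows = 1 → strictly diagonally dominant (convergence guaranteed)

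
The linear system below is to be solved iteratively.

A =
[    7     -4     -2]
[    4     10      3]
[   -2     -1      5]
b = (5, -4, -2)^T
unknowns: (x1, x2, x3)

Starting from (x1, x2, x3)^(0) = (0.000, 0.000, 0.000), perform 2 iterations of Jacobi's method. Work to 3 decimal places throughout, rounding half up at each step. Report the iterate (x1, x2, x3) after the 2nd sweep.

(0.371, -0.566, -0.194)

Iteration 1:
  x1 = (5 - (-4)·0.000 - (-2)·0.000) / (7) = 0.714
  x2 = (-4 - (4)·0.000 - (3)·0.000) / (10) = -0.400
  x3 = (-2 - (-2)·0.000 - (-1)·0.000) / (5) = -0.400
Iteration 2:
  x1 = (5 - (-4)·-0.400 - (-2)·-0.400) / (7) = 0.371
  x2 = (-4 - (4)·0.714 - (3)·-0.400) / (10) = -0.566
  x3 = (-2 - (-2)·0.714 - (-1)·-0.400) / (5) = -0.194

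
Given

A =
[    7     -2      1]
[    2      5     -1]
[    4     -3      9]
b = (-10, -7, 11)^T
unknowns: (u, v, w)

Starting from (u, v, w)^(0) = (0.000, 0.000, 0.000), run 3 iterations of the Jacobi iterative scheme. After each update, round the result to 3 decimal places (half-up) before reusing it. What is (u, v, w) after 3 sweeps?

Iteration 1:
  u = (-10 - (-2)·0.000 - (1)·0.000) / (7) = -1.429
  v = (-7 - (2)·0.000 - (-1)·0.000) / (5) = -1.400
  w = (11 - (4)·0.000 - (-3)·0.000) / (9) = 1.222
Iteration 2:
  u = (-10 - (-2)·-1.400 - (1)·1.222) / (7) = -2.003
  v = (-7 - (2)·-1.429 - (-1)·1.222) / (5) = -0.584
  w = (11 - (4)·-1.429 - (-3)·-1.400) / (9) = 1.391
Iteration 3:
  u = (-10 - (-2)·-0.584 - (1)·1.391) / (7) = -1.794
  v = (-7 - (2)·-2.003 - (-1)·1.391) / (5) = -0.321
  w = (11 - (4)·-2.003 - (-3)·-0.584) / (9) = 1.918

(-1.794, -0.321, 1.918)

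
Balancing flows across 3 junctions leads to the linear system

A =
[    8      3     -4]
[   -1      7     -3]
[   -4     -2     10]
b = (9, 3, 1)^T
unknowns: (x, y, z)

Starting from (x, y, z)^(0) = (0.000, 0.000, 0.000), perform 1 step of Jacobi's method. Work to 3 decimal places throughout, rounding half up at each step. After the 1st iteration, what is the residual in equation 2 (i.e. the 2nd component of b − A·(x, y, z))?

Iteration 1:
  x = (9 - (3)·0.000 - (-4)·0.000) / (8) = 1.125
  y = (3 - (-1)·0.000 - (-3)·0.000) / (7) = 0.429
  z = (1 - (-4)·0.000 - (-2)·0.000) / (10) = 0.100
Residual b − A·x = (-0.887, 1.422, 5.358)

1.422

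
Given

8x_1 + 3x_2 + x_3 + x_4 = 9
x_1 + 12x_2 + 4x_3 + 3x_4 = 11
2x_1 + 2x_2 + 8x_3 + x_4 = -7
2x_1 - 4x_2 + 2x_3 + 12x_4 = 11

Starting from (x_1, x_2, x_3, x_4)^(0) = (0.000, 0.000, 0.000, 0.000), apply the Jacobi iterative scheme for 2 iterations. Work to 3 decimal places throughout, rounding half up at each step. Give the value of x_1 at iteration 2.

Iteration 1:
  x_1 = (9 - (3)·0.000 - (1)·0.000 - (1)·0.000) / (8) = 1.125
  x_2 = (11 - (1)·0.000 - (4)·0.000 - (3)·0.000) / (12) = 0.917
  x_3 = (-7 - (2)·0.000 - (2)·0.000 - (1)·0.000) / (8) = -0.875
  x_4 = (11 - (2)·0.000 - (-4)·0.000 - (2)·0.000) / (12) = 0.917
Iteration 2:
  x_1 = (9 - (3)·0.917 - (1)·-0.875 - (1)·0.917) / (8) = 0.776
  x_2 = (11 - (1)·1.125 - (4)·-0.875 - (3)·0.917) / (12) = 0.885
  x_3 = (-7 - (2)·1.125 - (2)·0.917 - (1)·0.917) / (8) = -1.500
  x_4 = (11 - (2)·1.125 - (-4)·0.917 - (2)·-0.875) / (12) = 1.181

0.776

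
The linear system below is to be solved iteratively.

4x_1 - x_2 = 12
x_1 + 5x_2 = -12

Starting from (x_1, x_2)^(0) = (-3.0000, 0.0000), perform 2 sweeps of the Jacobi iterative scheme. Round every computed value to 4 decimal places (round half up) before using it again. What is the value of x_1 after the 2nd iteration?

Iteration 1:
  x_1 = (12 - (-1)·0.0000) / (4) = 3.0000
  x_2 = (-12 - (1)·-3.0000) / (5) = -1.8000
Iteration 2:
  x_1 = (12 - (-1)·-1.8000) / (4) = 2.5500
  x_2 = (-12 - (1)·3.0000) / (5) = -3.0000

2.5500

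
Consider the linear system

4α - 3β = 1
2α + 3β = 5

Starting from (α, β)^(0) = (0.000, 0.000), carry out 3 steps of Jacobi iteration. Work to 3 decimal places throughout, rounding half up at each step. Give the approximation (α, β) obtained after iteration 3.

Iteration 1:
  α = (1 - (-3)·0.000) / (4) = 0.250
  β = (5 - (2)·0.000) / (3) = 1.667
Iteration 2:
  α = (1 - (-3)·1.667) / (4) = 1.500
  β = (5 - (2)·0.250) / (3) = 1.500
Iteration 3:
  α = (1 - (-3)·1.500) / (4) = 1.375
  β = (5 - (2)·1.500) / (3) = 0.667

(1.375, 0.667)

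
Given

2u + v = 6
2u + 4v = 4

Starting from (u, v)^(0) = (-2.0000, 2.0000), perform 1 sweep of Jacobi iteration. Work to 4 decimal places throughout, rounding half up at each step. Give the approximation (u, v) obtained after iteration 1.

(2.0000, 2.0000)

Iteration 1:
  u = (6 - (1)·2.0000) / (2) = 2.0000
  v = (4 - (2)·-2.0000) / (4) = 2.0000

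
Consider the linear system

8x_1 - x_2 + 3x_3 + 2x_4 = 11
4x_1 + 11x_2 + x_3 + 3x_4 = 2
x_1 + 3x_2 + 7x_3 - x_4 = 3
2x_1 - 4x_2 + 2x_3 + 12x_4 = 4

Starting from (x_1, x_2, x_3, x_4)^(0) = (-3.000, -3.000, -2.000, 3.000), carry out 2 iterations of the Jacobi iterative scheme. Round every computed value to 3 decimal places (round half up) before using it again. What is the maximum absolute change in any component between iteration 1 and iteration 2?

Iteration 1:
  x_1 = (11 - (-1)·-3.000 - (3)·-2.000 - (2)·3.000) / (8) = 1.000
  x_2 = (2 - (4)·-3.000 - (1)·-2.000 - (3)·3.000) / (11) = 0.636
  x_3 = (3 - (1)·-3.000 - (3)·-3.000 - (-1)·3.000) / (7) = 2.571
  x_4 = (4 - (2)·-3.000 - (-4)·-3.000 - (2)·-2.000) / (12) = 0.167
Iteration 2:
  x_1 = (11 - (-1)·0.636 - (3)·2.571 - (2)·0.167) / (8) = 0.449
  x_2 = (2 - (4)·1.000 - (1)·2.571 - (3)·0.167) / (11) = -0.461
  x_3 = (3 - (1)·1.000 - (3)·0.636 - (-1)·0.167) / (7) = 0.037
  x_4 = (4 - (2)·1.000 - (-4)·0.636 - (2)·2.571) / (12) = -0.050
Change: (-0.551, -1.097, -2.534, -0.217) → max |·| = 2.534

2.534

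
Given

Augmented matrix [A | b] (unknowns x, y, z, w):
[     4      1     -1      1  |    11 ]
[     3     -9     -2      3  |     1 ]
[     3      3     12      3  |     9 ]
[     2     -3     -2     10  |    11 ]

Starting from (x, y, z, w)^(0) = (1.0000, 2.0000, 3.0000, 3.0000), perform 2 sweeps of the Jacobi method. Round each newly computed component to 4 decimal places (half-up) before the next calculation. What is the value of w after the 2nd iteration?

0.6667

Iteration 1:
  x = (11 - (1)·2.0000 - (-1)·3.0000 - (1)·3.0000) / (4) = 2.2500
  y = (1 - (3)·1.0000 - (-2)·3.0000 - (3)·3.0000) / (-9) = 0.5556
  z = (9 - (3)·1.0000 - (3)·2.0000 - (3)·3.0000) / (12) = -0.7500
  w = (11 - (2)·1.0000 - (-3)·2.0000 - (-2)·3.0000) / (10) = 2.1000
Iteration 2:
  x = (11 - (1)·0.5556 - (-1)·-0.7500 - (1)·2.1000) / (4) = 1.8986
  y = (1 - (3)·2.2500 - (-2)·-0.7500 - (3)·2.1000) / (-9) = 1.5056
  z = (9 - (3)·2.2500 - (3)·0.5556 - (3)·2.1000) / (12) = -0.4764
  w = (11 - (2)·2.2500 - (-3)·0.5556 - (-2)·-0.7500) / (10) = 0.6667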